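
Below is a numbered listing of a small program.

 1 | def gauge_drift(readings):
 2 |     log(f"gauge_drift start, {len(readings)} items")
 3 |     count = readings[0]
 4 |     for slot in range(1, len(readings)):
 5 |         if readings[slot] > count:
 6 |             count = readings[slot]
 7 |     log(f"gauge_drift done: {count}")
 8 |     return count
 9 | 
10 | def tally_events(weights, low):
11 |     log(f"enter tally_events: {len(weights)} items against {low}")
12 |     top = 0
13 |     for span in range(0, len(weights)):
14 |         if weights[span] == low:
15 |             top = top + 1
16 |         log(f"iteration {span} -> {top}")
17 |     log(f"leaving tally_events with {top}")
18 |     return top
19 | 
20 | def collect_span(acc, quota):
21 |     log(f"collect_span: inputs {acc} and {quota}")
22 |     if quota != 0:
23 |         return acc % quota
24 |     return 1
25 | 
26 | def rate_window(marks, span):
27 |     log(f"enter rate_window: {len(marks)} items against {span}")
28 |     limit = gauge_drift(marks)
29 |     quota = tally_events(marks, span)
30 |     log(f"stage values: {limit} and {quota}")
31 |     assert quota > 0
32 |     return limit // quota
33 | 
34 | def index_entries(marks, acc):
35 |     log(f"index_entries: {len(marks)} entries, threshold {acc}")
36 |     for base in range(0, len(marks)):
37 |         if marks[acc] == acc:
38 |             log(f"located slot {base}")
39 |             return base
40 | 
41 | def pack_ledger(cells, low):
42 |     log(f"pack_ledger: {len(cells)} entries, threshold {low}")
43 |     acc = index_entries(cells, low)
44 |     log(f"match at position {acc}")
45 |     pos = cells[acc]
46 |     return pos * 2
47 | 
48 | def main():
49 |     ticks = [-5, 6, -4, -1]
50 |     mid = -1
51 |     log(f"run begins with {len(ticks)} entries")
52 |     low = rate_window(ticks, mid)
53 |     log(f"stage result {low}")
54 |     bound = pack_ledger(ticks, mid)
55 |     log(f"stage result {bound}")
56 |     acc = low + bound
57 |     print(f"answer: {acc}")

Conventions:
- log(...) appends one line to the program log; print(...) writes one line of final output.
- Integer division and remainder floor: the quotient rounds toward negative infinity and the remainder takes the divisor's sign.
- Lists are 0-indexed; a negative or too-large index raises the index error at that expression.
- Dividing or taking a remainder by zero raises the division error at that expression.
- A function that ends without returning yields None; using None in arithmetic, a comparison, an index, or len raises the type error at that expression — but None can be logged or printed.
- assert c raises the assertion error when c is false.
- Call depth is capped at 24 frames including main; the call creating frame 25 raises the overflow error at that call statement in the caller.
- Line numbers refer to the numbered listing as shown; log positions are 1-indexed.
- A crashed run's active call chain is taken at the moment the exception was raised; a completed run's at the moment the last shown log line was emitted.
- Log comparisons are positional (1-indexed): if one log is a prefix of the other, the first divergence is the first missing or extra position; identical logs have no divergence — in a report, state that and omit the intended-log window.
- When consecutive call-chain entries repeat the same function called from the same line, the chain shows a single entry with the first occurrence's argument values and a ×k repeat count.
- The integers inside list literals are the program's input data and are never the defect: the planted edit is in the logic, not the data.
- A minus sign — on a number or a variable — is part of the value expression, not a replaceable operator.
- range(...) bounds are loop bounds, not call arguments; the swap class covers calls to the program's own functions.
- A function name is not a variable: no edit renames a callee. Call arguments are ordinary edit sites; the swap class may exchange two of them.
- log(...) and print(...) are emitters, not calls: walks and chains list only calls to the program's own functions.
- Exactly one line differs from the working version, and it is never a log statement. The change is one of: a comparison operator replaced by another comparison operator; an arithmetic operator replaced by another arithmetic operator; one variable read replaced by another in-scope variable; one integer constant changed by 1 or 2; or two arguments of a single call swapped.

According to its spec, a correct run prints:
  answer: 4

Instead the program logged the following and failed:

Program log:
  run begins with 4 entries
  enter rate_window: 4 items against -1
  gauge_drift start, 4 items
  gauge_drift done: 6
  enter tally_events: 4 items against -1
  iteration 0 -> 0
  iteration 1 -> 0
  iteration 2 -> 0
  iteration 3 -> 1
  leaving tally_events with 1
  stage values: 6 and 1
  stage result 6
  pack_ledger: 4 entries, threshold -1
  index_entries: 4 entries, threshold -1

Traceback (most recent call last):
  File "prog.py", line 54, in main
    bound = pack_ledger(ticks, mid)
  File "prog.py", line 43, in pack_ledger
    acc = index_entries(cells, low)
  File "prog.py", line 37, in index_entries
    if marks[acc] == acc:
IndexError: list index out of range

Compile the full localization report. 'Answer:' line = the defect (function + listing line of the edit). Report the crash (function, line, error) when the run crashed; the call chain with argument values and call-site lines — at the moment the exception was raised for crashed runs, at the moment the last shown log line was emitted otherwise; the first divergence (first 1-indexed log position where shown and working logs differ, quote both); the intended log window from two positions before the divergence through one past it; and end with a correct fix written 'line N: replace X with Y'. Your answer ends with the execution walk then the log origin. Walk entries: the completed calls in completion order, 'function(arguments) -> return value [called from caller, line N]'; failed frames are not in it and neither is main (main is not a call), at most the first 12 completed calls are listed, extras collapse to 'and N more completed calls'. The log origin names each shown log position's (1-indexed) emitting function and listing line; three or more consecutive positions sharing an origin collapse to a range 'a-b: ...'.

Answer: the defect is in index_entries at line 37.
Key observation: The log ends early — 14 lines, where the working version next logs 'located slot 3'.
Crash: index_entries, line 37, IndexError.
Call chain: main -> pack_ledger([-5, 6, -4, -1], -1) (called at line 54) -> index_entries([-5, 6, -4, -1], -1) (called at line 43).
First divergence: position 15 (shown log ended at 14 lines; the working version continues: 'located slot 3').
Intended log window:
  13: pack_ledger: 4 entries, threshold -1
  14: index_entries: 4 entries, threshold -1
  15: located slot 3
  16: match at position 3
Execution walk:
  gauge_drift([-5, 6, -4, -1]) -> 6  [called from rate_window, line 28]
  tally_events([-5, 6, -4, -1], -1) -> 1  [called from rate_window, line 29]
  rate_window([-5, 6, -4, -1], -1) -> 6  [called from main, line 52]
Log origin:
  1: emitted by main (line 51)
  2: emitted by rate_window (line 27)
  3: emitted by gauge_drift (line 2)
  4: emitted by gauge_drift (line 7)
  5: emitted by tally_events (line 11)
  6-9: emitted by tally_events (line 16)
  10: emitted by tally_events (line 17)
  11: emitted by rate_window (line 30)
  12: emitted by main (line 53)
  13: emitted by pack_ledger (line 42)
  14: emitted by index_entries (line 35)
A correct fix: line 37: replace `marks[acc]` with `marks[base]`.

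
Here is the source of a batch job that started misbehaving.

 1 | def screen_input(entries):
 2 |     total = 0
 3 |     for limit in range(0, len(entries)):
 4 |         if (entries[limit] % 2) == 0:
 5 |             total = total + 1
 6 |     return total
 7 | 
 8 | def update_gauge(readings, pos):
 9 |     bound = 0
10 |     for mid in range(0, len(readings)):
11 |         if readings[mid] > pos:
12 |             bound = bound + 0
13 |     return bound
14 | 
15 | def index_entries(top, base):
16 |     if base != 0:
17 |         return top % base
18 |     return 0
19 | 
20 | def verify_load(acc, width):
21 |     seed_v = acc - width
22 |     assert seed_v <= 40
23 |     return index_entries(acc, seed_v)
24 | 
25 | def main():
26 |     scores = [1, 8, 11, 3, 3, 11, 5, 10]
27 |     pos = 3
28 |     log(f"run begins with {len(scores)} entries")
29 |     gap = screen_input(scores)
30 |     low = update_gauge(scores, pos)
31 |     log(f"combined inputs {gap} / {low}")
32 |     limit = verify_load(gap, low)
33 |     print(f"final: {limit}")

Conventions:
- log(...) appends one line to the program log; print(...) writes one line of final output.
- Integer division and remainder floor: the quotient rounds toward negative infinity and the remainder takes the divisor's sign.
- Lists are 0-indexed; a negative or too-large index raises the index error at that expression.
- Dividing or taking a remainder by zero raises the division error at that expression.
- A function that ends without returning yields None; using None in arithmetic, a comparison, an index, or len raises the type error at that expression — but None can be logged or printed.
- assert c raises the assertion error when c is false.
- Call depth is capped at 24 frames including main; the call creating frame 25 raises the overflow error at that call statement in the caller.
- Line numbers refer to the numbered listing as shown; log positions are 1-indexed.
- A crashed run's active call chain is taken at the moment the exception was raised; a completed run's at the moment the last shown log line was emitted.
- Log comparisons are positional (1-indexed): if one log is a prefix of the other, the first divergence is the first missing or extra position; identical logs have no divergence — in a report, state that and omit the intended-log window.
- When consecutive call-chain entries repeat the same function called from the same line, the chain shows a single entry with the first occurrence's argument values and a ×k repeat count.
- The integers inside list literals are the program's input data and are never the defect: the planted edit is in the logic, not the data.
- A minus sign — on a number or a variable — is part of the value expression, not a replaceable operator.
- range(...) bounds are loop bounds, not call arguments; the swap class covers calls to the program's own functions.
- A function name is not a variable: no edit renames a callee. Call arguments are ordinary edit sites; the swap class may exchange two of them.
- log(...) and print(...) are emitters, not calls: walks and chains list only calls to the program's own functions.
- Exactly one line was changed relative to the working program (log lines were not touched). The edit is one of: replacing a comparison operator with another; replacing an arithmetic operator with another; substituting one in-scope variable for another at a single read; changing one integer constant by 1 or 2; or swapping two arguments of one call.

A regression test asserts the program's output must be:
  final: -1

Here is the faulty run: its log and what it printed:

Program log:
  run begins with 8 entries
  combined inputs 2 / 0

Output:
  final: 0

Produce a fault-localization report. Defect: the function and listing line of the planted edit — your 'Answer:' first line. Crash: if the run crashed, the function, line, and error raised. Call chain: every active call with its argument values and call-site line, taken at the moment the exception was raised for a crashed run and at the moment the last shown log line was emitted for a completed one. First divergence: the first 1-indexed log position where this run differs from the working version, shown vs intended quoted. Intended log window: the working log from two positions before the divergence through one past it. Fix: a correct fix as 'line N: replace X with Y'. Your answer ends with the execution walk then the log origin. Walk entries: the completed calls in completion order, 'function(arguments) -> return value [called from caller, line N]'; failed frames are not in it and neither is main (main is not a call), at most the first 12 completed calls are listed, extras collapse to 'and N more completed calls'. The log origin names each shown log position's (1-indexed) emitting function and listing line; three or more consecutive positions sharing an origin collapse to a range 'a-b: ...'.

Answer: the defect is in update_gauge at line 12.
Key fact: Log line 2 is where behavior first shows: 'combined inputs 2 / 0' appears instead of 'combined inputs 2 / 5'.
Call chain: main.
First divergence: position 2; shown 'combined inputs 2 / 0' vs intended 'combined inputs 2 / 5'.
Intended log window:
  1: run begins with 8 entries
  2: combined inputs 2 / 5
Execution walk:
  screen_input([1, 8, 11, 3, 3, 11, 5, 10]) -> 2  [called from main, line 29]
  update_gauge([1, 8, 11, 3, 3, 11, 5, 10], 3) -> 0  [called from main, line 30]
  index_entries(2, 2) -> 0  [called from verify_load, line 23]
  verify_load(2, 0) -> 0  [called from main, line 32]
Log origin:
  1: emitted by main (line 28)
  2: emitted by main (line 31)
A correct fix: line 12: replace `0` with `1`.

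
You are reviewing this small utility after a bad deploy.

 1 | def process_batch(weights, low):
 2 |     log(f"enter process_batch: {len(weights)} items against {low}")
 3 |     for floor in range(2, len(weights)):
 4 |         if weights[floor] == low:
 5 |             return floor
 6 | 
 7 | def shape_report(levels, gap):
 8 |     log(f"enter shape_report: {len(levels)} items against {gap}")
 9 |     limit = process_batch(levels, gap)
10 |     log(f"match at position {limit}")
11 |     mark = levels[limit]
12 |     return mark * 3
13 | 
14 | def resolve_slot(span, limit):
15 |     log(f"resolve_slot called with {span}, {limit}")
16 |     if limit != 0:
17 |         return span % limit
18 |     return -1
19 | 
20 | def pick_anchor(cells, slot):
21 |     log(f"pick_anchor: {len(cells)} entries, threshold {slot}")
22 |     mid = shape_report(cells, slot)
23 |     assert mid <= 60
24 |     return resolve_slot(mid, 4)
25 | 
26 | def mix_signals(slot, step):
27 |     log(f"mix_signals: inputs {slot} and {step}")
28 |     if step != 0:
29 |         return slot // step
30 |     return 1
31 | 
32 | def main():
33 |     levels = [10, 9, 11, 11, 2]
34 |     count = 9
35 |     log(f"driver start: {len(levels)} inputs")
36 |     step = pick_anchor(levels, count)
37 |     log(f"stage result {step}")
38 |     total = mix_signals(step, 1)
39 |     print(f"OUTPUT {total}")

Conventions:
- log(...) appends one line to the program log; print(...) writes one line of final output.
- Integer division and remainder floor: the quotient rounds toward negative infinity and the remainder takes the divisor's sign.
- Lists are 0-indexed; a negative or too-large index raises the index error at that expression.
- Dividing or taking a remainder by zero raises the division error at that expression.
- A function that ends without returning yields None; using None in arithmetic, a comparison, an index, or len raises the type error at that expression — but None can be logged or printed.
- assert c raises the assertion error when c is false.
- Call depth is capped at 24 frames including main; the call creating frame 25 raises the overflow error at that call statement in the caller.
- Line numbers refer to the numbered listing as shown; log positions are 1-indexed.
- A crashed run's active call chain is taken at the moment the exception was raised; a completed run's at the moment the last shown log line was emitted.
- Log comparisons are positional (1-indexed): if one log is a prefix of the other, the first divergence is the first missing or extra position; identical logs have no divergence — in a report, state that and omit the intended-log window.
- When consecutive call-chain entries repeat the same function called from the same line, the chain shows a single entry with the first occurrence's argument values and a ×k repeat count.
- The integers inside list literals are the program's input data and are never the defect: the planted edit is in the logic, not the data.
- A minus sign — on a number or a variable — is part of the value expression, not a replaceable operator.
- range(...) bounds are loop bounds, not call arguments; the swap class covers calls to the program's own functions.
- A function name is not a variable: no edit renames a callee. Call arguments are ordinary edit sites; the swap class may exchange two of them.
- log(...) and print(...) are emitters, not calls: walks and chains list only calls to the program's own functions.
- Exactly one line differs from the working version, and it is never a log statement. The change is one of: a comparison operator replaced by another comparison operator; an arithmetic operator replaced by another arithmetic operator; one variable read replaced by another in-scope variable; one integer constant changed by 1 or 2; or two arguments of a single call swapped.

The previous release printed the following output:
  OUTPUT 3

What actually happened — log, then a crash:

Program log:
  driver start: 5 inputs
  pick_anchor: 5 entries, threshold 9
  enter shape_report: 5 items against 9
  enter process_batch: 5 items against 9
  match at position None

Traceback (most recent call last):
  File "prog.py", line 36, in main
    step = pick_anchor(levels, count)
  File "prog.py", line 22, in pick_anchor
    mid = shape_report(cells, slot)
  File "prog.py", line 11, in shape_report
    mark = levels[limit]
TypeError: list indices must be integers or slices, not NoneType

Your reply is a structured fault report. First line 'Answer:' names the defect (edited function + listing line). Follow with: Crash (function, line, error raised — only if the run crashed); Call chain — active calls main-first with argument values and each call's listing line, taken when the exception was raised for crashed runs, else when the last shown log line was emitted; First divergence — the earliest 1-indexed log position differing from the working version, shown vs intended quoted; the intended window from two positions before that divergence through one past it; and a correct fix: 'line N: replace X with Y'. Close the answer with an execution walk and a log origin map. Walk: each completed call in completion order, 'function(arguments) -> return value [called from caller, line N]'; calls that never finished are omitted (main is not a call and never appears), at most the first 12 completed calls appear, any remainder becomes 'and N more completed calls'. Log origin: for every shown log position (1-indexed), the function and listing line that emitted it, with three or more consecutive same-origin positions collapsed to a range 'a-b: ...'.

Answer: the defect is in process_batch at line 3.
Core observation: Log line 5 is where behavior first shows: 'match at position None' appears instead of 'match at position 1'.
Crash: shape_report, line 11, TypeError.
Call chain: main -> pick_anchor([10, 9, 11, 11, 2], 9) (called at line 36) -> shape_report([10, 9, 11, 11, 2], 9) (called at line 22).
First divergence: position 5; shown 'match at position None' vs intended 'match at position 1'.
Intended log window:
  3: enter shape_report: 5 items against 9
  4: enter process_batch: 5 items against 9
  5: match at position 1
  6: resolve_slot called with 27, 4
Execution walk:
  process_batch([10, 9, 11, 11, 2], 9) -> None  [called from shape_report, line 9]
Origin of each log line:
  1: logged in main at line 35
  2: logged in pick_anchor at line 21
  3: logged in shape_report at line 8
  4: logged in process_batch at line 2
  5: logged in shape_report at line 10
A correct fix: line 3: replace `2` with `0`.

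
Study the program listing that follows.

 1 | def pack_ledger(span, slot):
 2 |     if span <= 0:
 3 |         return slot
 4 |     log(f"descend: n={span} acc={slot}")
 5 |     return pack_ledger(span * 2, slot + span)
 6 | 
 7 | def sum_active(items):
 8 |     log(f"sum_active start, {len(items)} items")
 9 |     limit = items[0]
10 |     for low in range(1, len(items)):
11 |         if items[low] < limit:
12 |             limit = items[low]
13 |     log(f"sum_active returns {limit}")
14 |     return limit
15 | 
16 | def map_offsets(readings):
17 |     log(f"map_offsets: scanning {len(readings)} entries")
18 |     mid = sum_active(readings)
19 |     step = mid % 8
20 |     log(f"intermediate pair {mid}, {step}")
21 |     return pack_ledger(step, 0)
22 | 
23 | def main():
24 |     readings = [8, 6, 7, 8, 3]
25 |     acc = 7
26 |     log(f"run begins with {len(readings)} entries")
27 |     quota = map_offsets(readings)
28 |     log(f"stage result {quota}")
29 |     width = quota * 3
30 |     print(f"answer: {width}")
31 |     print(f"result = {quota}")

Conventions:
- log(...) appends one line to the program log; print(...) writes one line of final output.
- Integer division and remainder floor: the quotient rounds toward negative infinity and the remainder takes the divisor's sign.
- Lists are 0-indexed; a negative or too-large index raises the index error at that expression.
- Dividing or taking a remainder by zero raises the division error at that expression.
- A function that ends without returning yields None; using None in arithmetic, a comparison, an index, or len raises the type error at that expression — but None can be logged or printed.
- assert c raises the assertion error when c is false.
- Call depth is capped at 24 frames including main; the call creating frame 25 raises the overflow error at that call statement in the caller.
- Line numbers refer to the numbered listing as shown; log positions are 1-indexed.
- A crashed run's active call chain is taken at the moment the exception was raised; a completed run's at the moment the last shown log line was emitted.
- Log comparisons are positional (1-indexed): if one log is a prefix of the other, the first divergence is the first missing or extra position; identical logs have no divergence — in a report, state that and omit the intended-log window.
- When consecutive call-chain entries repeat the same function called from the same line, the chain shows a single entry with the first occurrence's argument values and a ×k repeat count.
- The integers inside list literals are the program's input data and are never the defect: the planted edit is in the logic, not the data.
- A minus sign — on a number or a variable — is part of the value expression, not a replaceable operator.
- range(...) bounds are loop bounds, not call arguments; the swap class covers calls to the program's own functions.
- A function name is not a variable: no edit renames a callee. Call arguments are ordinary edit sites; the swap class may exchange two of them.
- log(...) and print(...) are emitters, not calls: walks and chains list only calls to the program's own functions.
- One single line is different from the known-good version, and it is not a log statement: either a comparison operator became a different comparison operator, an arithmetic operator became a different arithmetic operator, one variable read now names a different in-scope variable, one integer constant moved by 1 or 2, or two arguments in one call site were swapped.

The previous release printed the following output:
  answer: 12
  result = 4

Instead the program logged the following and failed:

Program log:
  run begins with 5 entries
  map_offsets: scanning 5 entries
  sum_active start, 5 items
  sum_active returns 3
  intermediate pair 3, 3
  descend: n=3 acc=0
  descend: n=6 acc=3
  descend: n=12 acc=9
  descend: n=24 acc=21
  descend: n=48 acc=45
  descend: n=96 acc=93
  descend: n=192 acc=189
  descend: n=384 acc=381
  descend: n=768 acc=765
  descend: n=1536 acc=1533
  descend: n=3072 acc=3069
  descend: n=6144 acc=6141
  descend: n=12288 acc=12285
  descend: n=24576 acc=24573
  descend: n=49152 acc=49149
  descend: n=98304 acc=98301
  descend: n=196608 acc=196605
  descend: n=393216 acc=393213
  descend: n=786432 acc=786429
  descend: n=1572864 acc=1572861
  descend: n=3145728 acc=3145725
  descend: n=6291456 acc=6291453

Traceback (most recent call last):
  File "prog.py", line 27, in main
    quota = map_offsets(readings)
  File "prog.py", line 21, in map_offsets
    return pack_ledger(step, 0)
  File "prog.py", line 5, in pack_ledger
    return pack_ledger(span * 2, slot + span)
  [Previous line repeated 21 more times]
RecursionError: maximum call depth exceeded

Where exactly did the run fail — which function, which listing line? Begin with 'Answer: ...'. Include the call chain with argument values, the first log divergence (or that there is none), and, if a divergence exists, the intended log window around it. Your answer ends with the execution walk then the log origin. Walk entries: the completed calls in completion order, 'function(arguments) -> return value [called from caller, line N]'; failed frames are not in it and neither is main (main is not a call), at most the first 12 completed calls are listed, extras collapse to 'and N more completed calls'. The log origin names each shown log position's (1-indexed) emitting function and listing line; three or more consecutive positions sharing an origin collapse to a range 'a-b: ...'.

Answer: the error was raised in pack_ledger, line 5.
Core observation: At log position 7 the runs split — shown 'descend: n=6 acc=3', but the working version logs 'descend: n=1 acc=3'.
Call chain: main -> map_offsets([8, 6, 7, 8, 3]) (called at line 27) -> pack_ledger(3, 0) (called at line 21) -> pack_ledger(6, 3) (called at line 5) ×21.
First divergence: at position 7 the run shows 'descend: n=6 acc=3' where the working version logs 'descend: n=1 acc=3'.
Intended log window:
  5: intermediate pair 3, 3
  6: descend: n=3 acc=0
  7: descend: n=1 acc=3
  8: stage result 4
Execution walk:
  sum_active([8, 6, 7, 8, 3]) -> 3  [called from map_offsets, line 18]
Origin of each log line:
  1: logged in main at line 26
  2: logged in map_offsets at line 17
  3: logged in sum_active at line 8
  4: logged in sum_active at line 13
  5: logged in map_offsets at line 20
  6-27: logged in pack_ledger at line 4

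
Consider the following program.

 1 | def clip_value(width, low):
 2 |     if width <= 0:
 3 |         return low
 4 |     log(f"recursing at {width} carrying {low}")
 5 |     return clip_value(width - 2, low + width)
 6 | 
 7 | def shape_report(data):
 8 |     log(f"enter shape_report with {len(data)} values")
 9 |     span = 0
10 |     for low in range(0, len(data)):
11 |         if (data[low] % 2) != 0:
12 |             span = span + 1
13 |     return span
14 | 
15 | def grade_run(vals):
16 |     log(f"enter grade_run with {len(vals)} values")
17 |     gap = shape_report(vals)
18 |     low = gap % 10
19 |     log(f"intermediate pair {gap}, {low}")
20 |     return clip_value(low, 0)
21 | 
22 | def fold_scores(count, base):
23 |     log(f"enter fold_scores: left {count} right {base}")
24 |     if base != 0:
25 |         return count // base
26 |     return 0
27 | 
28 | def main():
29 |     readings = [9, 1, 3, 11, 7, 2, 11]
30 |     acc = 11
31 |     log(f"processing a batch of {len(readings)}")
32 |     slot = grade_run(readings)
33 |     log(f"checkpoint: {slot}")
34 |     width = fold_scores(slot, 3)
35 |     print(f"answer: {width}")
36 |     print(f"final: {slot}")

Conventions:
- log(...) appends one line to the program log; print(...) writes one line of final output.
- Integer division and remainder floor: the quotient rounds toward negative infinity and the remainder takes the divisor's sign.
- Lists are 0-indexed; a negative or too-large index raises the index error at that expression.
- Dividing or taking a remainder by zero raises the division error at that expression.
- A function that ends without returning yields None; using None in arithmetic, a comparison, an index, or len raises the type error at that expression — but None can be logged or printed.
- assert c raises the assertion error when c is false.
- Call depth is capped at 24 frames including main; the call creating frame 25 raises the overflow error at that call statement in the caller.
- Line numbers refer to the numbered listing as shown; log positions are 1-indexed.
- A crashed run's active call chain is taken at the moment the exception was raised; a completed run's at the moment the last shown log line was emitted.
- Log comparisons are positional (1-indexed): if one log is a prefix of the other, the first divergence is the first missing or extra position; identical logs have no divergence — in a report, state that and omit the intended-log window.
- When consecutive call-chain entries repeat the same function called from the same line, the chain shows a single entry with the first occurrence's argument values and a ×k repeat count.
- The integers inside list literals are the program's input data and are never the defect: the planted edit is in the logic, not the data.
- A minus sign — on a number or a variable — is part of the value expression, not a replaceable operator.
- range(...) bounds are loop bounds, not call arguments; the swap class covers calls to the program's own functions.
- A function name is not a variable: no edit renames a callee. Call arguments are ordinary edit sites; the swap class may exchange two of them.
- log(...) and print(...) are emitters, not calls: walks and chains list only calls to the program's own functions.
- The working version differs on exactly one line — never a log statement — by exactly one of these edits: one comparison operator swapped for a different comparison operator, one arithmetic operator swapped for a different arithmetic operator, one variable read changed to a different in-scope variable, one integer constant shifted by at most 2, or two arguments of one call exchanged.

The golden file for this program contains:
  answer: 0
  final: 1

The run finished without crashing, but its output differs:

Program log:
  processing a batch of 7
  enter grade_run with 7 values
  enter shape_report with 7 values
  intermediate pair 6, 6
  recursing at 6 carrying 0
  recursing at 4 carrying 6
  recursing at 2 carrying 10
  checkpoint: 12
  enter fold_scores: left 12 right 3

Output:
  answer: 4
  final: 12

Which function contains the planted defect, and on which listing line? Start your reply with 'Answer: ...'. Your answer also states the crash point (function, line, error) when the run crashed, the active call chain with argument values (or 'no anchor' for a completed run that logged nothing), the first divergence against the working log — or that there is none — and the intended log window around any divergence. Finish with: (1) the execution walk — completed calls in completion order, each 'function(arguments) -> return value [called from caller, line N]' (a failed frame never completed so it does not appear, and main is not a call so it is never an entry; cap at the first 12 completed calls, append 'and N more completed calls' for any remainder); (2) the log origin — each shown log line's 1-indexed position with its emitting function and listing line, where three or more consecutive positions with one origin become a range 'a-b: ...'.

Answer: the defect is in shape_report at line 11.
Key fact: Position 4 is the first bad log line: 'intermediate pair 6, 6' should read 'intermediate pair 1, 1'.
Call chain: main -> fold_scores(12, 3) (called at line 34).
First divergence: position 4; shown 'intermediate pair 6, 6' vs intended 'intermediate pair 1, 1'.
Intended log window:
  2: enter grade_run with 7 values
  3: enter shape_report with 7 values
  4: intermediate pair 1, 1
  5: recursing at 1 carrying 0
Execution walk:
  shape_report([9, 1, 3, 11, 7, 2, 11]) -> 6  [called from grade_run, line 17]
  clip_value(0, 12) -> 12  [called from clip_value, line 5]
  clip_value(2, 10) -> 12  [called from clip_value, line 5]
  clip_value(4, 6) -> 12  [called from clip_value, line 5]
  clip_value(6, 0) -> 12  [called from grade_run, line 20]
  grade_run([9, 1, 3, 11, 7, 2, 11]) -> 12  [called from main, line 32]
  fold_scores(12, 3) -> 4  [called from main, line 34]
Log origins:
  1 — main, line 31
  2 — grade_run, line 16
  3 — shape_report, line 8
  4 — grade_run, line 19
  5-7 — clip_value, line 4
  8 — main, line 33
  9 — fold_scores, line 23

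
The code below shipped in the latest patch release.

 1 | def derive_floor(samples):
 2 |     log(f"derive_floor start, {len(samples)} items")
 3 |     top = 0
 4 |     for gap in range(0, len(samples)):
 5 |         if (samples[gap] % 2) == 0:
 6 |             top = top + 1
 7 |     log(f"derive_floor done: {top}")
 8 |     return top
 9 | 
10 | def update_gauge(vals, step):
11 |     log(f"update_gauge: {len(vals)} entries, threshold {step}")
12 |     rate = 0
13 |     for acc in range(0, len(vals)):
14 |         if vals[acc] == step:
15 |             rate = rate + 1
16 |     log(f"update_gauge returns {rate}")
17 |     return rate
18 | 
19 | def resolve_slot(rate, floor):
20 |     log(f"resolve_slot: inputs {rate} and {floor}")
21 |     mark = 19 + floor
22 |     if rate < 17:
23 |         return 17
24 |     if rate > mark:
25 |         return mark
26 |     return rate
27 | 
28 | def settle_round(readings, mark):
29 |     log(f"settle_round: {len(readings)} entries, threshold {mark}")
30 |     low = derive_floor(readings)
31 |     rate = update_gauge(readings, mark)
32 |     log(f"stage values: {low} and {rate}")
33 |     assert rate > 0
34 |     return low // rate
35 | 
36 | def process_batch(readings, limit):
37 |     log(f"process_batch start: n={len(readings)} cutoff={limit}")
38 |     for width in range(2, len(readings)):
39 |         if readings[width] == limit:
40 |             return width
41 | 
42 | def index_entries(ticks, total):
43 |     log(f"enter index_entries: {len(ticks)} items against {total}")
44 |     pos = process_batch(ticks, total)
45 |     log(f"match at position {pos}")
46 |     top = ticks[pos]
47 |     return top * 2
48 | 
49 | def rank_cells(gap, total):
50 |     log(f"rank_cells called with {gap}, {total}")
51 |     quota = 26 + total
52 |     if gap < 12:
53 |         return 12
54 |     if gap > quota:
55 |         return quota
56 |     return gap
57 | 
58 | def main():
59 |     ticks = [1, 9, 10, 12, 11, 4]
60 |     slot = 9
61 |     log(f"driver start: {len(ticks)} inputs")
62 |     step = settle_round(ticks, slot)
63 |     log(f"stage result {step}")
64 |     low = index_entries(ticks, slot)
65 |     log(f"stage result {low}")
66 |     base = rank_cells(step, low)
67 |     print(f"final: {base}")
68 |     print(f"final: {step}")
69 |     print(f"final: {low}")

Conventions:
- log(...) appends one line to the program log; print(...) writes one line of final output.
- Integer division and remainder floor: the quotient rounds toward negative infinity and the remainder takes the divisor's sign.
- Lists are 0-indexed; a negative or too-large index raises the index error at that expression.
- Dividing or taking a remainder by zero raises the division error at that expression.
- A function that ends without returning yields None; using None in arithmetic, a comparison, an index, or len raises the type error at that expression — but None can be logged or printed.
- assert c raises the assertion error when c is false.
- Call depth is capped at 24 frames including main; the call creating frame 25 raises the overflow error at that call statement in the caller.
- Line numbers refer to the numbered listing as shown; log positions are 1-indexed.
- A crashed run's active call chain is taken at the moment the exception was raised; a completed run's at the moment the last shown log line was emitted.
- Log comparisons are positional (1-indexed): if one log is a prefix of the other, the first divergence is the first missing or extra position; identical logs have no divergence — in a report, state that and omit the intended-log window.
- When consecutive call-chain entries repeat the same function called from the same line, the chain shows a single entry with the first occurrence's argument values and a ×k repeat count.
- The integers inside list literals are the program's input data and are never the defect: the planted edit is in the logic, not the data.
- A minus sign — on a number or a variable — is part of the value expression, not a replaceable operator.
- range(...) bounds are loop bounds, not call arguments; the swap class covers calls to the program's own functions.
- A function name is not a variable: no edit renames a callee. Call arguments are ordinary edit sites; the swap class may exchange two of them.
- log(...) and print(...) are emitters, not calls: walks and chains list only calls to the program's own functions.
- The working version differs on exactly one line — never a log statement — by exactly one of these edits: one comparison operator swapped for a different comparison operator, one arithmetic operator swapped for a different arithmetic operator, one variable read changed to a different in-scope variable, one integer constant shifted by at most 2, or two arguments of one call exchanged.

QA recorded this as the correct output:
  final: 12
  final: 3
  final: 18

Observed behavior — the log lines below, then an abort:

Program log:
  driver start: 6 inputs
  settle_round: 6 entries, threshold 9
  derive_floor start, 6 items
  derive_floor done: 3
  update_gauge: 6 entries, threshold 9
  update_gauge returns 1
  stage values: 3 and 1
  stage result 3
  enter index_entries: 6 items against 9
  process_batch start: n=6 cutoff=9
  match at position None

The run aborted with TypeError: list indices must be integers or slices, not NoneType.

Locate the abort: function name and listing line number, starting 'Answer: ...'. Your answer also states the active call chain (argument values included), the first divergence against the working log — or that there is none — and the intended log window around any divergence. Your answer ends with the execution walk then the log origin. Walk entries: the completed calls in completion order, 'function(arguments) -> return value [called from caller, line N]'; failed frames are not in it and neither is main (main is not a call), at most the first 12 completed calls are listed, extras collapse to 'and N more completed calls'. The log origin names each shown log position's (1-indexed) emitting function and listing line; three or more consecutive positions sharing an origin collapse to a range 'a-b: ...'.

Answer: the error was raised in index_entries, line 46.
Core observation: At log position 11 the runs split — shown 'match at position None', but the working version logs 'match at position 1'.
Call chain: main -> index_entries([1, 9, 10, 12, 11, 4], 9) (called at line 64).
First divergence: position 11; shown 'match at position None' vs intended 'match at position 1'.
Intended log window:
  9: enter index_entries: 6 items against 9
  10: process_batch start: n=6 cutoff=9
  11: match at position 1
  12: stage result 18
Execution walk:
  derive_floor([1, 9, 10, 12, 11, 4]) -> 3  [called from settle_round, line 30]
  update_gauge([1, 9, 10, 12, 11, 4], 9) -> 1  [called from settle_round, line 31]
  settle_round([1, 9, 10, 12, 11, 4], 9) -> 3  [called from main, line 62]
  process_batch([1, 9, 10, 12, 11, 4], 9) -> None  [called from index_entries, line 44]
Origin of each log line:
  1: logged in main at line 61
  2: logged in settle_round at line 29
  3: logged in derive_floor at line 2
  4: logged in derive_floor at line 7
  5: logged in update_gauge at line 11
  6: logged in update_gauge at line 16
  7: logged in settle_round at line 32
  8: logged in main at line 63
  9: logged in index_entries at line 43
  10: logged in process_batch at line 37
  11: logged in index_entries at line 45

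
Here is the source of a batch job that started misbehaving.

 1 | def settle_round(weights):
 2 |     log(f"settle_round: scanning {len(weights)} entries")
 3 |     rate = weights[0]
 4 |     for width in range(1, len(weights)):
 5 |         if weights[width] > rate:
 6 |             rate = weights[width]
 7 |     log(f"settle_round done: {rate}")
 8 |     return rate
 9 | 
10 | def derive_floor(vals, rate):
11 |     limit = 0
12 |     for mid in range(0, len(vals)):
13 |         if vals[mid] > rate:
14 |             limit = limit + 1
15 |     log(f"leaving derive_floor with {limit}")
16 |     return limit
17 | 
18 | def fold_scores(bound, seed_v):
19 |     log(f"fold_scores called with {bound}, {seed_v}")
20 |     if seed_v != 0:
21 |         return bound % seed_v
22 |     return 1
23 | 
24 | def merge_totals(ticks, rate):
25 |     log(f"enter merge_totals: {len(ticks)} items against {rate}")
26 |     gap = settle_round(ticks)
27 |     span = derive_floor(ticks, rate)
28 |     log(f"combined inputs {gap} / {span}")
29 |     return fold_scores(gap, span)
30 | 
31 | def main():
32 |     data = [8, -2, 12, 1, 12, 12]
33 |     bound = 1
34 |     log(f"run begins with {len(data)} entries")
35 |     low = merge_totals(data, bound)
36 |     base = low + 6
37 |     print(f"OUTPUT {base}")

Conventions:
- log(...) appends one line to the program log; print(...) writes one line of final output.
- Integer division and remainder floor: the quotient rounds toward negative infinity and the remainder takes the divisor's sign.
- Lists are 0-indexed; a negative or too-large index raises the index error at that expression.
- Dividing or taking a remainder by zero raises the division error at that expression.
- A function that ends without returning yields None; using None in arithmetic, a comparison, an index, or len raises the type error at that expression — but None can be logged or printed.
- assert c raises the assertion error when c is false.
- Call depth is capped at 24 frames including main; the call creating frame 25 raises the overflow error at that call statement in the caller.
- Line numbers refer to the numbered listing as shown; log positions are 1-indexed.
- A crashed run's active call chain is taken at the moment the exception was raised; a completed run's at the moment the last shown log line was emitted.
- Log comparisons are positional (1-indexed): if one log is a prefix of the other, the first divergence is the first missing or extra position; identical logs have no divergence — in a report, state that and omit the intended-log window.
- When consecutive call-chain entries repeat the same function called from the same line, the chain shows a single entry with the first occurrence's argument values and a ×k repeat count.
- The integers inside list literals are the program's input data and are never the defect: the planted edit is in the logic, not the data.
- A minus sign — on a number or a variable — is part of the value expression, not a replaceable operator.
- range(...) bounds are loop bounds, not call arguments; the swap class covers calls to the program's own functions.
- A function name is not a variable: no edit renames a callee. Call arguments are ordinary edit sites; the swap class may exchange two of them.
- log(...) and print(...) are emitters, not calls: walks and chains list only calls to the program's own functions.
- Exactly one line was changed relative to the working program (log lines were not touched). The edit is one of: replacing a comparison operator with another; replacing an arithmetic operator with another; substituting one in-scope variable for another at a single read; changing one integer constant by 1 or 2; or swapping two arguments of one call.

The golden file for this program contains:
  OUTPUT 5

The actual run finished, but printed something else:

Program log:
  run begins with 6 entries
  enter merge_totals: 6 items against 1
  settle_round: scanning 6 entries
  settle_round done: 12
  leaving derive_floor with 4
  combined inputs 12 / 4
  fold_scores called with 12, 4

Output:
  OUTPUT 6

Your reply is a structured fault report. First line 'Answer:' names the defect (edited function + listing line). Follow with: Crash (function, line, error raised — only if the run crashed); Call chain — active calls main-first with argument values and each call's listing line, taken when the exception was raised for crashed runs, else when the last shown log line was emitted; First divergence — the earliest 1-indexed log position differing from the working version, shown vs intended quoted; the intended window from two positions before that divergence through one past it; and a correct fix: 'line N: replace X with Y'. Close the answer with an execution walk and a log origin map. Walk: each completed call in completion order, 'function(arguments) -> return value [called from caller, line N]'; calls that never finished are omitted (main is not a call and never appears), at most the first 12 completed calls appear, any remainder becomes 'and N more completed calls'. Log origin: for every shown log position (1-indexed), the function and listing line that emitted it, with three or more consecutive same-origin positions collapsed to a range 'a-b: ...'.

Answer: the defect is in main at line 36.
Key fact: Nothing in the log betrays the bug — only the output does.
Call chain: main -> merge_totals([8, -2, 12, 1, 12, 12], 1) (called at line 35) -> fold_scores(12, 4) (called at line 29).
First divergence: none — the logs agree in full.
Execution walk:
  settle_round([8, -2, 12, 1, 12, 12]) -> 12  [called from merge_totals, line 26]
  derive_floor([8, -2, 12, 1, 12, 12], 1) -> 4  [called from merge_totals, line 27]
  fold_scores(12, 4) -> 0  [called from merge_totals, line 29]
  merge_totals([8, -2, 12, 1, 12, 12], 1) -> 0  [called from main, line 35]
Log line origins:
  1: logged in main at line 34
  2: logged in merge_totals at line 25
  3: logged in settle_round at line 2
  4: logged in settle_round at line 7
  5: logged in derive_floor at line 15
  6: logged in merge_totals at line 28
  7: logged in fold_scores at line 19
A correct fix: line 36: replace `6` with `5`.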